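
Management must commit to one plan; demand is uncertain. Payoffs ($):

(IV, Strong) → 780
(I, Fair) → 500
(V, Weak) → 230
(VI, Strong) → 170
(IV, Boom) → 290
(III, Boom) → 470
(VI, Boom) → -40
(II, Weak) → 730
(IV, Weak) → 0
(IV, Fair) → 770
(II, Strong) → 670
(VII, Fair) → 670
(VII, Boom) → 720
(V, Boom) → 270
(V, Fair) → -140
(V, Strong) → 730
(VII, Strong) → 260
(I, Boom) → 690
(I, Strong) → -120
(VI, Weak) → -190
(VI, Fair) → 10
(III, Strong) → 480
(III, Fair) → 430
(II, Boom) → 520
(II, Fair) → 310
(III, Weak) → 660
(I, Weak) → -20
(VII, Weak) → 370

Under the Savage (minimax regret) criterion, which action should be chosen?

III

Column bests: Weak=730, Fair=770, Strong=780, Boom=720.
I regrets: 750, 270, 900, 30 → max 900
II regrets: 0, 460, 110, 200 → max 460
III regrets: 70, 340, 300, 250 → max 340
IV regrets: 730, 0, 0, 430 → max 730
V regrets: 500, 910, 50, 450 → max 910
VI regrets: 920, 760, 610, 760 → max 920
VII regrets: 360, 100, 520, 0 → max 520
Smallest max regret = 340 → III.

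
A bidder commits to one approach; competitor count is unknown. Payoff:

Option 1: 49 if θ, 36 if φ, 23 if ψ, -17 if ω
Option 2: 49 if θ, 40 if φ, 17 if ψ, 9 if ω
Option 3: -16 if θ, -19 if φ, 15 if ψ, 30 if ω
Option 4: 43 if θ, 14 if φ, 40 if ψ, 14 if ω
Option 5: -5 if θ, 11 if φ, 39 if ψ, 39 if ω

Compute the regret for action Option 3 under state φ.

59

Best payoff under φ is 40.
Regret = 40 − (-19) = 59.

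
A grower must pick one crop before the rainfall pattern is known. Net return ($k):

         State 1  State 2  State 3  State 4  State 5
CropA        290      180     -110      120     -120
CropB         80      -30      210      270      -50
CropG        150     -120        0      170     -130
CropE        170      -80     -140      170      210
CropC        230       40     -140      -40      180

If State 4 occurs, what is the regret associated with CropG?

100

Best payoff under State 4 is 270.
Regret = 270 − 170 = 100.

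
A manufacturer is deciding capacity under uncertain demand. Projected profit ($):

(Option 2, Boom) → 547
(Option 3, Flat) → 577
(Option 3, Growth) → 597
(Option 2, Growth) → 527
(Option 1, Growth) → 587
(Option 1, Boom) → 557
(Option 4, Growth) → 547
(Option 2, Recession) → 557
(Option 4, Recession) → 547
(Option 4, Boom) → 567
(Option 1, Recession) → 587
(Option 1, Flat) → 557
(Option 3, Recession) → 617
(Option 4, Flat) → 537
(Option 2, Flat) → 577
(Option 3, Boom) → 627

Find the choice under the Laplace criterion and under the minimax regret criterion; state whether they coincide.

Row averages: Option 1=572, Option 2=552, Option 3=604.5, Option 4=549.5
Highest average = 604.5 → Option 3.
Column bests: Recession=617, Flat=577, Growth=597, Boom=627.
Option 1 regrets: 30, 20, 10, 70 → max 70
Option 2 regrets: 60, 0, 70, 80 → max 80
Option 3 regrets: 0, 0, 0, 0 → max 0
Option 4 regrets: 70, 40, 50, 60 → max 70
Smallest max regret = 0 → Option 3.

laplace → Option 3; minimax regret → Option 3 (agree)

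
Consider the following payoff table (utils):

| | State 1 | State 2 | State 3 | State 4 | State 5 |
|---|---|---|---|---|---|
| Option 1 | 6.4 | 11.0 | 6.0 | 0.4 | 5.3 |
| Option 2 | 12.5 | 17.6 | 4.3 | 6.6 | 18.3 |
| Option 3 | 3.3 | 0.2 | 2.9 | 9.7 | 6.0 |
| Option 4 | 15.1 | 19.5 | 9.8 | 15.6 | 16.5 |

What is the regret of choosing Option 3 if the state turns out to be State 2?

Best payoff under State 2 is 19.5.
Regret = 19.5 − 0.2 = 19.3.

19.3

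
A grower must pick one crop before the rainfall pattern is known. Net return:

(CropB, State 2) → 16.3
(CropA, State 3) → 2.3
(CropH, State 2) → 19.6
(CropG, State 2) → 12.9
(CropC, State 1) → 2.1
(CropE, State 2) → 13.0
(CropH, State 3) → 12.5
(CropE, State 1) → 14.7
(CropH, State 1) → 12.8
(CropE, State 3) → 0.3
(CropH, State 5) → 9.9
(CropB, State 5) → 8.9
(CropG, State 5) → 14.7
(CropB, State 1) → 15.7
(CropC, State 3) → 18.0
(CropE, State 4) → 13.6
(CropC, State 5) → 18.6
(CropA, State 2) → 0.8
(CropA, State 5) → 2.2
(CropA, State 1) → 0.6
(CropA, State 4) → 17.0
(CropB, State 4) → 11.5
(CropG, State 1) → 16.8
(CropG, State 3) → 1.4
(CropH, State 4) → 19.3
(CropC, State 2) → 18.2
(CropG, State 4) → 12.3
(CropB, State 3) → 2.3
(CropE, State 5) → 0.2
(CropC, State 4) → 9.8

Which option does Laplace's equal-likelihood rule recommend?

Row averages: CropG=11.62, CropH=14.82, CropA=4.58, CropE=8.36, CropC=13.34, CropB=10.94
Highest average = 14.82 → CropH.

CropH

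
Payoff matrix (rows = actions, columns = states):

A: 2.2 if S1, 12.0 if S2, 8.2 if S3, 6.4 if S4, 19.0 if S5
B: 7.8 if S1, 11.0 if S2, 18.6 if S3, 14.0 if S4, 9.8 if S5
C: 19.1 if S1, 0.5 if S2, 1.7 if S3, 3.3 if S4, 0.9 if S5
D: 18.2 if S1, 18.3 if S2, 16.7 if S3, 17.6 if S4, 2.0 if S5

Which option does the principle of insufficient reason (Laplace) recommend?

Row averages: A=9.56, B=12.24, C=5.1, D=14.56
Highest average = 14.56 → D.

D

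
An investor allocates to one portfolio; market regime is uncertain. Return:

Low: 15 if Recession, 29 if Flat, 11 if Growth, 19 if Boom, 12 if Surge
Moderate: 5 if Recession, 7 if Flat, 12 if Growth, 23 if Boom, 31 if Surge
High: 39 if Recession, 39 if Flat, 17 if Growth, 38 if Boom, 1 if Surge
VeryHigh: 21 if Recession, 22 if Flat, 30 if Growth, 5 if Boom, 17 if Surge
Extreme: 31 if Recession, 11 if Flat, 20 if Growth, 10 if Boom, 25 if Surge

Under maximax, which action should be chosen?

Row maxima: Low=29, Moderate=31, High=39, VeryHigh=30, Extreme=31
Best best-case = 39 → High.

High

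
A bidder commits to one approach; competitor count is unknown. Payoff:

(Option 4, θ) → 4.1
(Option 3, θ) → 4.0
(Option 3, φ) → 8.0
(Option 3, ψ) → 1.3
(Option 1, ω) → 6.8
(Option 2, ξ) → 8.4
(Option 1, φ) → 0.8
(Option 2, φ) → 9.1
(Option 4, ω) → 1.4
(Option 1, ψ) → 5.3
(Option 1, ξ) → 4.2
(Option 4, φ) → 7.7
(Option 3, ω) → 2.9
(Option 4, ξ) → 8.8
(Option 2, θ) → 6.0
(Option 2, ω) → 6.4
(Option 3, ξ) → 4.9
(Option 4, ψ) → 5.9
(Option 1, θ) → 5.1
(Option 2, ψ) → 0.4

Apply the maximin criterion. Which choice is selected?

Row minima: Option 1=0.8, Option 2=0.4, Option 3=1.3, Option 4=1.4
Best worst-case = 1.4 → Option 4.

Option 4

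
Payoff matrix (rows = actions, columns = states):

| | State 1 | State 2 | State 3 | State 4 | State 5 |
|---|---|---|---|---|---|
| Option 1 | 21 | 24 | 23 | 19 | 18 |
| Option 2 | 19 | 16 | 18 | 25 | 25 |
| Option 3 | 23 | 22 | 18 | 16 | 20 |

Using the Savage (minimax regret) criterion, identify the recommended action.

Option 1

Column bests: State 1=23, State 2=24, State 3=23, State 4=25, State 5=25.
Option 1 regrets: 2, 0, 0, 6, 7 → max 7
Option 2 regrets: 4, 8, 5, 0, 0 → max 8
Option 3 regrets: 0, 2, 5, 9, 5 → max 9
Smallest max regret = 7 → Option 1.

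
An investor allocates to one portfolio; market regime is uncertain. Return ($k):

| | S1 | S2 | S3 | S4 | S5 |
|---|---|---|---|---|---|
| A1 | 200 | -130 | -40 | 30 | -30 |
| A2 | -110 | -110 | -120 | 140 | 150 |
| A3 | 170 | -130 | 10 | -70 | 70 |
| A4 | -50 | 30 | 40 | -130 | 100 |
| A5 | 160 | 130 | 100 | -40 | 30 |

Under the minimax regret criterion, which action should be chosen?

Column bests: S1=200, S2=130, S3=100, S4=140, S5=150.
A1 regrets: 0, 260, 140, 110, 180 → max 260
A2 regrets: 310, 240, 220, 0, 0 → max 310
A3 regrets: 30, 260, 90, 210, 80 → max 260
A4 regrets: 250, 100, 60, 270, 50 → max 270
A5 regrets: 40, 0, 0, 180, 120 → max 180
Smallest max regret = 180 → A5.

A5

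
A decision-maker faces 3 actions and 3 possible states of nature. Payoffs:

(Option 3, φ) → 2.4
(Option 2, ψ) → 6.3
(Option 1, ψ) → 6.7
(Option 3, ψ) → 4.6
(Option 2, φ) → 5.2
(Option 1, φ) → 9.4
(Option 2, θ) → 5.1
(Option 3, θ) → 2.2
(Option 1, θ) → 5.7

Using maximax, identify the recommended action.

Row maxima: Option 1=9.4, Option 2=6.3, Option 3=4.6
Best best-case = 9.4 → Option 1.

Option 1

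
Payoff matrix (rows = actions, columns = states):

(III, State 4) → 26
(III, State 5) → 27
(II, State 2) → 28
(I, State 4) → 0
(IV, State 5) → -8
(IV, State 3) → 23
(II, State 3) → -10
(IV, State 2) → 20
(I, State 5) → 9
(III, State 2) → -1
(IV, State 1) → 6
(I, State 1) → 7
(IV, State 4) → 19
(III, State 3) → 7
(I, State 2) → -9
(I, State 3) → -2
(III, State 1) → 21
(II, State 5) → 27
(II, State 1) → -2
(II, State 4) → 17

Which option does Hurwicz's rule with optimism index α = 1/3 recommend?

I: 1/3·9 + 2/3·(-9) = -3
II: 1/3·28 + 2/3·(-10) = 8/3
III: 1/3·27 + 2/3·(-1) = 25/3
IV: 1/3·23 + 2/3·(-8) = 7/3
Highest Hurwicz score = 25/3 → III.

III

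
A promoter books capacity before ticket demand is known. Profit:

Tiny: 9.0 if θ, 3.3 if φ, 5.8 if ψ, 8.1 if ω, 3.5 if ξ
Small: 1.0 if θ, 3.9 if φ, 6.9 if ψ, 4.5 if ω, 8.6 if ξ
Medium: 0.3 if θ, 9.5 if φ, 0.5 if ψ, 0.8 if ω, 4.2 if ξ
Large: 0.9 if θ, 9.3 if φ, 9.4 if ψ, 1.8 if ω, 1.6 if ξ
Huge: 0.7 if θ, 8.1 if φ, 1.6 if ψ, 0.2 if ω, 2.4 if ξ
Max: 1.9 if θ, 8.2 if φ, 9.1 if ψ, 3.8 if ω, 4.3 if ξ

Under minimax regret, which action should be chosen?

Column bests: θ=9.0, φ=9.5, ψ=9.4, ω=8.1, ξ=8.6.
Tiny regrets: 0.0, 6.2, 3.6, 0.0, 5.1 → max 6.2
Small regrets: 8.0, 5.6, 2.5, 3.6, 0.0 → max 8.0
Medium regrets: 8.7, 0.0, 8.9, 7.3, 4.4 → max 8.9
Large regrets: 8.1, 0.2, 0.0, 6.3, 7.0 → max 8.1
Huge regrets: 8.3, 1.4, 7.8, 7.9, 6.2 → max 8.3
Max regrets: 7.1, 1.3, 0.3, 4.3, 4.3 → max 7.1
Smallest max regret = 6.2 → Tiny.

Tiny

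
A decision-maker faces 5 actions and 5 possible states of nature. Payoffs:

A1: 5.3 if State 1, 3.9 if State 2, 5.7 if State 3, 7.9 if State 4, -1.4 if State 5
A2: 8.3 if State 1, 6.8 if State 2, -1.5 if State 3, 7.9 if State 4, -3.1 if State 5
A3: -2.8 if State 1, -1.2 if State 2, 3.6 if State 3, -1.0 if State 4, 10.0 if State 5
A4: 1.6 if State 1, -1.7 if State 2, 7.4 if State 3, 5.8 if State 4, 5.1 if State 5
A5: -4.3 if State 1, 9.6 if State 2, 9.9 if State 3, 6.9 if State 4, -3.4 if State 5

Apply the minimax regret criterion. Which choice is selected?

A3

Column bests: State 1=8.3, State 2=9.6, State 3=9.9, State 4=7.9, State 5=10.0.
A1 regrets: 3.0, 5.7, 4.2, 0.0, 11.4 → max 11.4
A2 regrets: 0.0, 2.8, 11.4, 0.0, 13.1 → max 13.1
A3 regrets: 11.1, 10.8, 6.3, 8.9, 0.0 → max 11.1
A4 regrets: 6.7, 11.3, 2.5, 2.1, 4.9 → max 11.3
A5 regrets: 12.6, 0.0, 0.0, 1.0, 13.4 → max 13.4
Smallest max regret = 11.1 → A3.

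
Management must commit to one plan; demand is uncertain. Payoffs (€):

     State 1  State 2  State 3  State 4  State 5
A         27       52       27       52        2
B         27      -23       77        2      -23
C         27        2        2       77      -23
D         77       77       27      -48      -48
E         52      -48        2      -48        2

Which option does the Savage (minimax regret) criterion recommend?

Column bests: State 1=77, State 2=77, State 3=77, State 4=77, State 5=2.
A regrets: 50, 25, 50, 25, 0 → max 50
B regrets: 50, 100, 0, 75, 25 → max 100
C regrets: 50, 75, 75, 0, 25 → max 75
D regrets: 0, 0, 50, 125, 50 → max 125
E regrets: 25, 125, 75, 125, 0 → max 125
Smallest max regret = 50 → A.

A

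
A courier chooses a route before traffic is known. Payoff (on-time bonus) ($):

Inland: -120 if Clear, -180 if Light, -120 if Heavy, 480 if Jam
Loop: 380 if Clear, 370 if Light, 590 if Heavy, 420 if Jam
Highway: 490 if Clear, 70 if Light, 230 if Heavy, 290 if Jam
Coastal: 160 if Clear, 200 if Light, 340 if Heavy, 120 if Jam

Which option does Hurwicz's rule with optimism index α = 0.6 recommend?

Loop

Inland: 0.6·480 + 0.4·(-180) = 216
Loop: 0.6·590 + 0.4·370 = 502
Highway: 0.6·490 + 0.4·70 = 322
Coastal: 0.6·340 + 0.4·120 = 252
Highest Hurwicz score = 502 → Loop.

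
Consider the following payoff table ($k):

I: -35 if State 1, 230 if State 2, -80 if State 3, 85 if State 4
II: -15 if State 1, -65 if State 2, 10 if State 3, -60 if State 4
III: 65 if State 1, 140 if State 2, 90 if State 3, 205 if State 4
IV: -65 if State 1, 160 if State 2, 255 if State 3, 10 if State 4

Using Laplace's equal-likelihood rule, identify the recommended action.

III

Row averages: I=50, II=-32.5, III=125, IV=90
Highest average = 125 → III.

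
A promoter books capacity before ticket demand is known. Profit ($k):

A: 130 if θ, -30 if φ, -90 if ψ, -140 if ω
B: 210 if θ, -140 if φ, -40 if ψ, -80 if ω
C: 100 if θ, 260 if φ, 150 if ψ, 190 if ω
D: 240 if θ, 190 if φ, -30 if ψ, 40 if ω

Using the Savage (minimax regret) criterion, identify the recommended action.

Column bests: θ=240, φ=260, ψ=150, ω=190.
A regrets: 110, 290, 240, 330 → max 330
B regrets: 30, 400, 190, 270 → max 400
C regrets: 140, 0, 0, 0 → max 140
D regrets: 0, 70, 180, 150 → max 180
Smallest max regret = 140 → C.

C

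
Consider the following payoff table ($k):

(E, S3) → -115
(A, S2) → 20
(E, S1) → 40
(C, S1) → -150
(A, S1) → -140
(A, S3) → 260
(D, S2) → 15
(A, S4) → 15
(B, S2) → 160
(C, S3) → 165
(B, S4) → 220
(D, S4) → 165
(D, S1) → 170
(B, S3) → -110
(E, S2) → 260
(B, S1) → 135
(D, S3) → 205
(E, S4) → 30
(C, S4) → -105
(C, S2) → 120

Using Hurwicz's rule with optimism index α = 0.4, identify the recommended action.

A: 0.4·260 + 0.6·(-140) = 20
B: 0.4·220 + 0.6·(-110) = 22
C: 0.4·165 + 0.6·(-150) = -24
D: 0.4·205 + 0.6·15 = 91
E: 0.4·260 + 0.6·(-115) = 35
Highest Hurwicz score = 91 → D.

D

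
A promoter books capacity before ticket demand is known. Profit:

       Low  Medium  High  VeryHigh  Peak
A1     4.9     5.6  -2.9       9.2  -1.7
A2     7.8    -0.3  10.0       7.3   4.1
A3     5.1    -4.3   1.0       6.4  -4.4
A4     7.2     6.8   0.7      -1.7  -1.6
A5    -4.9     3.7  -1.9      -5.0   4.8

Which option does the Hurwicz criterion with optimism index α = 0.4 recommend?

A2

A1: 0.4·9.2 + 0.6·(-2.9) = 1.94
A2: 0.4·10.0 + 0.6·(-0.3) = 3.82
A3: 0.4·6.4 + 0.6·(-4.4) = -0.08
A4: 0.4·7.2 + 0.6·(-1.7) = 1.86
A5: 0.4·4.8 + 0.6·(-5.0) = -1.08
Highest Hurwicz score = 3.82 → A2.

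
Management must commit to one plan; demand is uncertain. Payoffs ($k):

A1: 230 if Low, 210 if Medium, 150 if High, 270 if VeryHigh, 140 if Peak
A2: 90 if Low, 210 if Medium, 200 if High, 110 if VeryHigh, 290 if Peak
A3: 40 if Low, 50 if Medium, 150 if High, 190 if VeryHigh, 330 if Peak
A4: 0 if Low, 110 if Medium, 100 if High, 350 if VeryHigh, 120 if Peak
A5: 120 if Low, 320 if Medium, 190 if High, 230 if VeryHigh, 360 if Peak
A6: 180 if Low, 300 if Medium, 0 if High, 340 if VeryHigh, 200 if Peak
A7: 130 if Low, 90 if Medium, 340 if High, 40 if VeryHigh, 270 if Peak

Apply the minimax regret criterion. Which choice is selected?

A5

Column bests: Low=230, Medium=320, High=340, VeryHigh=350, Peak=360.
A1 regrets: 0, 110, 190, 80, 220 → max 220
A2 regrets: 140, 110, 140, 240, 70 → max 240
A3 regrets: 190, 270, 190, 160, 30 → max 270
A4 regrets: 230, 210, 240, 0, 240 → max 240
A5 regrets: 110, 0, 150, 120, 0 → max 150
A6 regrets: 50, 20, 340, 10, 160 → max 340
A7 regrets: 100, 230, 0, 310, 90 → max 310
Smallest max regret = 150 → A5.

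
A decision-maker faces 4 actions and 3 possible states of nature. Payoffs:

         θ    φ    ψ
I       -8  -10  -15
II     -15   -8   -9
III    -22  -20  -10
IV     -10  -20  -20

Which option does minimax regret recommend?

I

Column bests: θ=-8, φ=-8, ψ=-9.
I regrets: 0, 2, 6 → max 6
II regrets: 7, 0, 0 → max 7
III regrets: 14, 12, 1 → max 14
IV regrets: 2, 12, 11 → max 12
Smallest max regret = 6 → I.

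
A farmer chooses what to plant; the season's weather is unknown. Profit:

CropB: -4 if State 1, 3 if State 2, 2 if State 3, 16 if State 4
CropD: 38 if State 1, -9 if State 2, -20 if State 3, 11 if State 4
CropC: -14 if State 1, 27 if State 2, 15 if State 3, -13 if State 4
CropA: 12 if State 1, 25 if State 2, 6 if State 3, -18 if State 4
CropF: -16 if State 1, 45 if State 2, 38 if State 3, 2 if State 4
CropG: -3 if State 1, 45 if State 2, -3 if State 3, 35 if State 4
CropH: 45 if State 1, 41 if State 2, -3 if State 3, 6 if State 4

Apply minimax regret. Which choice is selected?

CropH

Column bests: State 1=45, State 2=45, State 3=38, State 4=35.
CropB regrets: 49, 42, 36, 19 → max 49
CropD regrets: 7, 54, 58, 24 → max 58
CropC regrets: 59, 18, 23, 48 → max 59
CropA regrets: 33, 20, 32, 53 → max 53
CropF regrets: 61, 0, 0, 33 → max 61
CropG regrets: 48, 0, 41, 0 → max 48
CropH regrets: 0, 4, 41, 29 → max 41
Smallest max regret = 41 → CropH.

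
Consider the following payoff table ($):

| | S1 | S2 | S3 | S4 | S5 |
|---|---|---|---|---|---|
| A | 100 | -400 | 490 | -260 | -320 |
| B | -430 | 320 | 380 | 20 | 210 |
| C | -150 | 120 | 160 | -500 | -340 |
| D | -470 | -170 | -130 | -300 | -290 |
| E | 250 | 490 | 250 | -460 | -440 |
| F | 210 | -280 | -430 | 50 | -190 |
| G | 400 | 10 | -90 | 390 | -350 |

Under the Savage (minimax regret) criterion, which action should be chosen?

G

Column bests: S1=400, S2=490, S3=490, S4=390, S5=210.
A regrets: 300, 890, 0, 650, 530 → max 890
B regrets: 830, 170, 110, 370, 0 → max 830
C regrets: 550, 370, 330, 890, 550 → max 890
D regrets: 870, 660, 620, 690, 500 → max 870
E regrets: 150, 0, 240, 850, 650 → max 850
F regrets: 190, 770, 920, 340, 400 → max 920
G regrets: 0, 480, 580, 0, 560 → max 580
Smallest max regret = 580 → G.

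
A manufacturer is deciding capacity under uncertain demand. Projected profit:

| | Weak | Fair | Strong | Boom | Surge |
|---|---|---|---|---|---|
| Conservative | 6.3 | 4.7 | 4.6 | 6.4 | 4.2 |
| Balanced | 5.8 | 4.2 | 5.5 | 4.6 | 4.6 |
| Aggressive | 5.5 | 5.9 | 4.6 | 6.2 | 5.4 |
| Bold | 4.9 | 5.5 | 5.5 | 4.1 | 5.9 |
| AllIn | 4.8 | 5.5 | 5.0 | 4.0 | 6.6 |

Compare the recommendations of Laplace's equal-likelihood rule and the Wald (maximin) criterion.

laplace → Aggressive; maximin → Aggressive (agree)

Row averages: Conservative=5.24, Balanced=4.94, Aggressive=5.52, Bold=5.18, AllIn=5.18
Highest average = 5.52 → Aggressive.
Row minima: Conservative=4.2, Balanced=4.2, Aggressive=4.6, Bold=4.1, AllIn=4.0
Best worst-case = 4.6 → Aggressive.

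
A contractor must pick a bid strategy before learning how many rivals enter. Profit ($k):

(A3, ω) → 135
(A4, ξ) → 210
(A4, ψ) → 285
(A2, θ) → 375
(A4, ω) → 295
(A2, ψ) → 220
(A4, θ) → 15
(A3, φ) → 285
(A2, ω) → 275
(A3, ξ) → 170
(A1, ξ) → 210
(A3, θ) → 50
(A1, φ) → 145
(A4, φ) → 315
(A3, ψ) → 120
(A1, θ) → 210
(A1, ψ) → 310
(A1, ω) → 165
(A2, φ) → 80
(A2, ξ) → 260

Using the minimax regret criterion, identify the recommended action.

Column bests: θ=375, φ=315, ψ=310, ω=295, ξ=260.
A1 regrets: 165, 170, 0, 130, 50 → max 170
A2 regrets: 0, 235, 90, 20, 0 → max 235
A3 regrets: 325, 30, 190, 160, 90 → max 325
A4 regrets: 360, 0, 25, 0, 50 → max 360
Smallest max regret = 170 → A1.

A1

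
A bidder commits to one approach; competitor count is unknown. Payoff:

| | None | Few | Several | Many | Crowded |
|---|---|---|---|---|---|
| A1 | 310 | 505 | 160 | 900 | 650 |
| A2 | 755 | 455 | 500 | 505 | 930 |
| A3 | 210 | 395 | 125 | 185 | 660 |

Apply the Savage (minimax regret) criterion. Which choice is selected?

Column bests: None=755, Few=505, Several=500, Many=900, Crowded=930.
A1 regrets: 445, 0, 340, 0, 280 → max 445
A2 regrets: 0, 50, 0, 395, 0 → max 395
A3 regrets: 545, 110, 375, 715, 270 → max 715
Smallest max regret = 395 → A2.

A2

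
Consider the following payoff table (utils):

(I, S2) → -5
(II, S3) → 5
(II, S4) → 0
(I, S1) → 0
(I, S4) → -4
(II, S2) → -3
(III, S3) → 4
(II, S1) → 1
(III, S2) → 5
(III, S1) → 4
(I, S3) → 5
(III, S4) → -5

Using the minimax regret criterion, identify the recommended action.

III

Column bests: S1=4, S2=5, S3=5, S4=0.
I regrets: 4, 10, 0, 4 → max 10
II regrets: 3, 8, 0, 0 → max 8
III regrets: 0, 0, 1, 5 → max 5
Smallest max regret = 5 → III.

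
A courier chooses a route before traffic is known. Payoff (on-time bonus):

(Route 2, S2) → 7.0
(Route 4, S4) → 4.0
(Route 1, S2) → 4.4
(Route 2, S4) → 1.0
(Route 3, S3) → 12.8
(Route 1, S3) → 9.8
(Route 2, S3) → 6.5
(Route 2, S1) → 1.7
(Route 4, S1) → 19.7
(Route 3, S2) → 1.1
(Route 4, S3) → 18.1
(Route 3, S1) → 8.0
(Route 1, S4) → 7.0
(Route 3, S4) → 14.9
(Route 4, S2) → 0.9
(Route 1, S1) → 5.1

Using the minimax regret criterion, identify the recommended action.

Route 4

Column bests: S1=19.7, S2=7.0, S3=18.1, S4=14.9.
Route 1 regrets: 14.6, 2.6, 8.3, 7.9 → max 14.6
Route 2 regrets: 18.0, 0.0, 11.6, 13.9 → max 18.0
Route 3 regrets: 11.7, 5.9, 5.3, 0.0 → max 11.7
Route 4 regrets: 0.0, 6.1, 0.0, 10.9 → max 10.9
Smallest max regret = 10.9 → Route 4.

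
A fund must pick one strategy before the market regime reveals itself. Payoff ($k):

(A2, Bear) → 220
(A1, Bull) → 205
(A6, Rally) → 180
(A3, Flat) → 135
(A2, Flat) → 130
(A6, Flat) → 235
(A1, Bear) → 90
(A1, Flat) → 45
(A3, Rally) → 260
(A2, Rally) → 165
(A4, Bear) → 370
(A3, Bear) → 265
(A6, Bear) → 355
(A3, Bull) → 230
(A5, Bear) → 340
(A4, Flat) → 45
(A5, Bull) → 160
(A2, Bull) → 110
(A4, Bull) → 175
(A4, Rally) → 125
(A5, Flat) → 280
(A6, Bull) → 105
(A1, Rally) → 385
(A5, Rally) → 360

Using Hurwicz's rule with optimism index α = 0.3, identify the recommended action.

A5

A1: 0.3·385 + 0.7·45 = 147
A2: 0.3·220 + 0.7·110 = 143
A3: 0.3·265 + 0.7·135 = 174
A4: 0.3·370 + 0.7·45 = 142.5
A5: 0.3·360 + 0.7·160 = 220
A6: 0.3·355 + 0.7·105 = 180
Highest Hurwicz score = 220 → A5.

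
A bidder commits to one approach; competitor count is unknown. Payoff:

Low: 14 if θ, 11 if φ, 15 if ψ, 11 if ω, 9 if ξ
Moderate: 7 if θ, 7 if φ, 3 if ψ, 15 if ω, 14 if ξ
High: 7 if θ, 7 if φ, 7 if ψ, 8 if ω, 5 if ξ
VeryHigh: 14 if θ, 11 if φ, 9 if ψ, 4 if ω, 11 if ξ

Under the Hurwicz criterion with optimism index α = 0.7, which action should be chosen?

Low

Low: 0.7·15 + 0.3·9 = 13.2
Moderate: 0.7·15 + 0.3·3 = 11.4
High: 0.7·8 + 0.3·5 = 7.1
VeryHigh: 0.7·14 + 0.3·4 = 11
Highest Hurwicz score = 13.2 → Low.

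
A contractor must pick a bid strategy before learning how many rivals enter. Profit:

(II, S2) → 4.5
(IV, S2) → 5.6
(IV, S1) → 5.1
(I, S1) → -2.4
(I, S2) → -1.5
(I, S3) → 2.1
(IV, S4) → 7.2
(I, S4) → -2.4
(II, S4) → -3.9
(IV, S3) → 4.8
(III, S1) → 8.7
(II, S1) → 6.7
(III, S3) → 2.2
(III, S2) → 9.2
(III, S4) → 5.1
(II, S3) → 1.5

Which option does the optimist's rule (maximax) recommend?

Row maxima: I=2.1, II=6.7, III=9.2, IV=7.2
Best best-case = 9.2 → III.

III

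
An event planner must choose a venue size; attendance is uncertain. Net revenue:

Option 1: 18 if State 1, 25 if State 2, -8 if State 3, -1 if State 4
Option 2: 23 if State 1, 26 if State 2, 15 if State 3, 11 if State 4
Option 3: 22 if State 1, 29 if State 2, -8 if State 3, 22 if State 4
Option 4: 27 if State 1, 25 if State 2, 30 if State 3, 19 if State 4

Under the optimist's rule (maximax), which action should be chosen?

Row maxima: Option 1=25, Option 2=26, Option 3=29, Option 4=30
Best best-case = 30 → Option 4.

Option 4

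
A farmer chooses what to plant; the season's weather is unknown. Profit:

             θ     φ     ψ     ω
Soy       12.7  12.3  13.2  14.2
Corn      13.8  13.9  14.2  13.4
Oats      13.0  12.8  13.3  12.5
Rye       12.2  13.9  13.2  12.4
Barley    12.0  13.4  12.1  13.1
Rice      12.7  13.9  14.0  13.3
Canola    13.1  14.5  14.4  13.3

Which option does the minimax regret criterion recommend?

Column bests: θ=13.8, φ=14.5, ψ=14.4, ω=14.2.
Soy regrets: 1.1, 2.2, 1.2, 0.0 → max 2.2
Corn regrets: 0.0, 0.6, 0.2, 0.8 → max 0.8
Oats regrets: 0.8, 1.7, 1.1, 1.7 → max 1.7
Rye regrets: 1.6, 0.6, 1.2, 1.8 → max 1.8
Barley regrets: 1.8, 1.1, 2.3, 1.1 → max 2.3
Rice regrets: 1.1, 0.6, 0.4, 0.9 → max 1.1
Canola regrets: 0.7, 0.0, 0.0, 0.9 → max 0.9
Smallest max regret = 0.8 → Corn.

Corn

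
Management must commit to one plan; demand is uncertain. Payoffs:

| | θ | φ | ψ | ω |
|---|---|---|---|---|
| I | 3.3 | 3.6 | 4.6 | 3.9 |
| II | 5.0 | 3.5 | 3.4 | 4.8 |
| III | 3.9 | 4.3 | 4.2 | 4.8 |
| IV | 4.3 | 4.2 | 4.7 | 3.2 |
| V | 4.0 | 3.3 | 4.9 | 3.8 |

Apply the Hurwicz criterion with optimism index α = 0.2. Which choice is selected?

I: 0.2·4.6 + 0.8·3.3 = 3.56
II: 0.2·5.0 + 0.8·3.4 = 3.72
III: 0.2·4.8 + 0.8·3.9 = 4.08
IV: 0.2·4.7 + 0.8·3.2 = 3.5
V: 0.2·4.9 + 0.8·3.3 = 3.62
Highest Hurwicz score = 4.08 → III.

III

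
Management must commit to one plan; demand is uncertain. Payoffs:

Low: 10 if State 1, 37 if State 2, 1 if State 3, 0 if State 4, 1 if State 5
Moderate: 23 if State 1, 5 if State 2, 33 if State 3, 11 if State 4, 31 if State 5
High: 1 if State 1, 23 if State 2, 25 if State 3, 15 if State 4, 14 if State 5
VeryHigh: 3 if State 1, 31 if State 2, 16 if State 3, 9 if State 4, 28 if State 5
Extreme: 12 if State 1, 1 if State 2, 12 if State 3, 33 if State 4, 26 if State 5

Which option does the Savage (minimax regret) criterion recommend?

High

Column bests: State 1=23, State 2=37, State 3=33, State 4=33, State 5=31.
Low regrets: 13, 0, 32, 33, 30 → max 33
Moderate regrets: 0, 32, 0, 22, 0 → max 32
High regrets: 22, 14, 8, 18, 17 → max 22
VeryHigh regrets: 20, 6, 17, 24, 3 → max 24
Extreme regrets: 11, 36, 21, 0, 5 → max 36
Smallest max regret = 22 → High.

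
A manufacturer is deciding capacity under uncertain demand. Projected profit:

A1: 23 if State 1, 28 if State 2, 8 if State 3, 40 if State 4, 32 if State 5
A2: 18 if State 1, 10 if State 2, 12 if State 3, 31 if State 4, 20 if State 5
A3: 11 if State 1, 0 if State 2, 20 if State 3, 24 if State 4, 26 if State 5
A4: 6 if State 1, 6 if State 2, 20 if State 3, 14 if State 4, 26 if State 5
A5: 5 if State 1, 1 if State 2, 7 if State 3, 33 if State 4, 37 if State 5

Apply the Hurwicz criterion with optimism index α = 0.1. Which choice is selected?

A2

A1: 0.1·40 + 0.9·8 = 11.2
A2: 0.1·31 + 0.9·10 = 12.1
A3: 0.1·26 + 0.9·0 = 2.6
A4: 0.1·26 + 0.9·6 = 8
A5: 0.1·37 + 0.9·1 = 4.6
Highest Hurwicz score = 12.1 → A2.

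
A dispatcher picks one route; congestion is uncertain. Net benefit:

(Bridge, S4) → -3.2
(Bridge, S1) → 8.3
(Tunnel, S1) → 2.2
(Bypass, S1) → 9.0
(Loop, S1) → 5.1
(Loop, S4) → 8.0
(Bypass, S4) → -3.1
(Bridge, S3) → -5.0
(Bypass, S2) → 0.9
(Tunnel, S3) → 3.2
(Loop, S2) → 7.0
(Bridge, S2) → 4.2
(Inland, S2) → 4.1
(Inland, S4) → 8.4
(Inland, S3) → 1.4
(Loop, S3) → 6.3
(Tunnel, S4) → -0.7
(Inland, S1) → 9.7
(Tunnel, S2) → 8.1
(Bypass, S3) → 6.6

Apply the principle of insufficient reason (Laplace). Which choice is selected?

Row averages: Bridge=1.075, Loop=6.6, Bypass=3.35, Inland=5.9, Tunnel=3.2
Highest average = 6.6 → Loop.

Loop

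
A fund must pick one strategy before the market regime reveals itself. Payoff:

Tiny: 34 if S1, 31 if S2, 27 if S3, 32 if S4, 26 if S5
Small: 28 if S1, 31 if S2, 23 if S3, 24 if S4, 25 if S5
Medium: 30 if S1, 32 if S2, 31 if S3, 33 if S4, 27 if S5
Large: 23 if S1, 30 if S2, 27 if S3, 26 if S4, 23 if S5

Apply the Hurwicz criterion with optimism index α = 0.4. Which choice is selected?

Tiny: 0.4·34 + 0.6·26 = 29.2
Small: 0.4·31 + 0.6·23 = 26.2
Medium: 0.4·33 + 0.6·27 = 29.4
Large: 0.4·30 + 0.6·23 = 25.8
Highest Hurwicz score = 29.4 → Medium.

Medium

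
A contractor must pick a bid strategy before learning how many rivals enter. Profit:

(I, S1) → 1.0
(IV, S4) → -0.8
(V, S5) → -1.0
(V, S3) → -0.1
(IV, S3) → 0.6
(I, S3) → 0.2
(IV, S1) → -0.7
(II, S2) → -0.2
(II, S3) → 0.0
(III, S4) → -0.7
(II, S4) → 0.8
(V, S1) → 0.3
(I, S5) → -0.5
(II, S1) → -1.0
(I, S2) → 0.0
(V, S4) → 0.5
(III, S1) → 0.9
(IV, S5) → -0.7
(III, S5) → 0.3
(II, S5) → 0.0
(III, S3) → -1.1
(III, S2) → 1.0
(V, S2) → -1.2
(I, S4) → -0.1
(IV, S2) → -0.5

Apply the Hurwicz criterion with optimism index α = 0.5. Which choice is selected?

I: 0.5·1.0 + 0.5·(-0.5) = 0.25
II: 0.5·0.8 + 0.5·(-1.0) = -0.1
III: 0.5·1.0 + 0.5·(-1.1) = -0.05
IV: 0.5·0.6 + 0.5·(-0.8) = -0.1
V: 0.5·0.5 + 0.5·(-1.2) = -0.35
Highest Hurwicz score = 0.25 → I.

I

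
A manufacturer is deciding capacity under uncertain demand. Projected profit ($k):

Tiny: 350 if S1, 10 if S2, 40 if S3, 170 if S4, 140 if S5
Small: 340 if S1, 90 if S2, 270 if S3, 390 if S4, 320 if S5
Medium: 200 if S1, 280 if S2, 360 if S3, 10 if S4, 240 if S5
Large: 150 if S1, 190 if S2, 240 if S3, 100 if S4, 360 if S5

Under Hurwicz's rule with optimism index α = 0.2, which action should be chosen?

Large

Tiny: 0.2·350 + 0.8·10 = 78
Small: 0.2·390 + 0.8·90 = 150
Medium: 0.2·360 + 0.8·10 = 80
Large: 0.2·360 + 0.8·100 = 152
Highest Hurwicz score = 152 → Large.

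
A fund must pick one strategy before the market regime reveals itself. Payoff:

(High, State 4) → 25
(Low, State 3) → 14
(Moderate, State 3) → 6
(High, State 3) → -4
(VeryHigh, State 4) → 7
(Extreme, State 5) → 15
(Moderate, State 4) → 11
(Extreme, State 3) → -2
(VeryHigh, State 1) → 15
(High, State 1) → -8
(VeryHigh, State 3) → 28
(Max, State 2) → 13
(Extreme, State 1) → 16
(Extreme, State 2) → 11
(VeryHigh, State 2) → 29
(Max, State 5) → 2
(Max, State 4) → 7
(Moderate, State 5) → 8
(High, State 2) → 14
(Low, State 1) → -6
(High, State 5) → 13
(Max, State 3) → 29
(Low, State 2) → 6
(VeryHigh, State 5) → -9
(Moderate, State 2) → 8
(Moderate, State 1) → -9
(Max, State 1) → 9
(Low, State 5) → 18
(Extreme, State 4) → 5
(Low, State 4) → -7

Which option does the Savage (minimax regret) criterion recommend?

Column bests: State 1=16, State 2=29, State 3=29, State 4=25, State 5=18.
Low regrets: 22, 23, 15, 32, 0 → max 32
Moderate regrets: 25, 21, 23, 14, 10 → max 25
High regrets: 24, 15, 33, 0, 5 → max 33
VeryHigh regrets: 1, 0, 1, 18, 27 → max 27
Extreme regrets: 0, 18, 31, 20, 3 → max 31
Max regrets: 7, 16, 0, 18, 16 → max 18
Smallest max regret = 18 → Max.

Max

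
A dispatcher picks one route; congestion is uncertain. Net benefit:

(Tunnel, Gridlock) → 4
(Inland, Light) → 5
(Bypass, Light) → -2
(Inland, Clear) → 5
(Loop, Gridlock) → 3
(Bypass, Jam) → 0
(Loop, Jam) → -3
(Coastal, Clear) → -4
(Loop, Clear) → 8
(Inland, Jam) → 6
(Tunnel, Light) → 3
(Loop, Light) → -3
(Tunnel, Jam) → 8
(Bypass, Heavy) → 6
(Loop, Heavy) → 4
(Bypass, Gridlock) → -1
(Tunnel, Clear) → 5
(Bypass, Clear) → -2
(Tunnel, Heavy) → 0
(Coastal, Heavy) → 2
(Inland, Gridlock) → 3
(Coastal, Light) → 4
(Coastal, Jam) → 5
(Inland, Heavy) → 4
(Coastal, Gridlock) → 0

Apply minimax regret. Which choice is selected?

Column bests: Clear=8, Light=5, Heavy=6, Jam=8, Gridlock=4.
Bypass regrets: 10, 7, 0, 8, 5 → max 10
Inland regrets: 3, 0, 2, 2, 1 → max 3
Coastal regrets: 12, 1, 4, 3, 4 → max 12
Loop regrets: 0, 8, 2, 11, 1 → max 11
Tunnel regrets: 3, 2, 6, 0, 0 → max 6
Smallest max regret = 3 → Inland.

Inland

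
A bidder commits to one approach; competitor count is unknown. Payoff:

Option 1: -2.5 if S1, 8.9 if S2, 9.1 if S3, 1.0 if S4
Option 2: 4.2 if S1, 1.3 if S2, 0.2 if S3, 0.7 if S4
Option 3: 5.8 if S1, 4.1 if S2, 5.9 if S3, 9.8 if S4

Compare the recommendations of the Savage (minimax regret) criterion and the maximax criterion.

Column bests: S1=5.8, S2=8.9, S3=9.1, S4=9.8.
Option 1 regrets: 8.3, 0.0, 0.0, 8.8 → max 8.8
Option 2 regrets: 1.6, 7.6, 8.9, 9.1 → max 9.1
Option 3 regrets: 0.0, 4.8, 3.2, 0.0 → max 4.8
Smallest max regret = 4.8 → Option 3.
Row maxima: Option 1=9.1, Option 2=4.2, Option 3=9.8
Best best-case = 9.8 → Option 3.

minimax regret → Option 3; maximax → Option 3 (agree)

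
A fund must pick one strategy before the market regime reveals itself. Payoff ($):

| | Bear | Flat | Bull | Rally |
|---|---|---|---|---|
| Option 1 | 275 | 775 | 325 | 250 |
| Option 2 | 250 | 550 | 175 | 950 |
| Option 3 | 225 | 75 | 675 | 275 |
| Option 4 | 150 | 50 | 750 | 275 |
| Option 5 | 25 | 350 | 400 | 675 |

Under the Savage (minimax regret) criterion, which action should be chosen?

Column bests: Bear=275, Flat=775, Bull=750, Rally=950.
Option 1 regrets: 0, 0, 425, 700 → max 700
Option 2 regrets: 25, 225, 575, 0 → max 575
Option 3 regrets: 50, 700, 75, 675 → max 700
Option 4 regrets: 125, 725, 0, 675 → max 725
Option 5 regrets: 250, 425, 350, 275 → max 425
Smallest max regret = 425 → Option 5.

Option 5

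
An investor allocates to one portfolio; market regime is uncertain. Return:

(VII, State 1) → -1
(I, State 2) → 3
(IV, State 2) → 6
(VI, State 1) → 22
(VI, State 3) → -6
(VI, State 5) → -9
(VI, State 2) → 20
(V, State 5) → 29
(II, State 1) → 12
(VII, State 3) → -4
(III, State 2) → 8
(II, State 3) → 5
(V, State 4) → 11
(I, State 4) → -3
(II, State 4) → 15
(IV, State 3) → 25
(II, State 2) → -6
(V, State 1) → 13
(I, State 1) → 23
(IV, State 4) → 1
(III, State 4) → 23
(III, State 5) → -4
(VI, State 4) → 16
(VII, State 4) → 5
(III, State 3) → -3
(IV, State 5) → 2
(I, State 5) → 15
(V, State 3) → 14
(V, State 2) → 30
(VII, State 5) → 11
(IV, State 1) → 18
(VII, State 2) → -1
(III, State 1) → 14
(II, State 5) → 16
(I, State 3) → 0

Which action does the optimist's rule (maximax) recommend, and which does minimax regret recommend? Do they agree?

Row maxima: I=23, II=16, III=23, IV=25, V=30, VI=22, VII=11
Best best-case = 30 → V.
Column bests: State 1=23, State 2=30, State 3=25, State 4=23, State 5=29.
I regrets: 0, 27, 25, 26, 14 → max 27
II regrets: 11, 36, 20, 8, 13 → max 36
III regrets: 9, 22, 28, 0, 33 → max 33
IV regrets: 5, 24, 0, 22, 27 → max 27
V regrets: 10, 0, 11, 12, 0 → max 12
VI regrets: 1, 10, 31, 7, 38 → max 38
VII regrets: 24, 31, 29, 18, 18 → max 31
Smallest max regret = 12 → V.

maximax → V; minimax regret → V (agree)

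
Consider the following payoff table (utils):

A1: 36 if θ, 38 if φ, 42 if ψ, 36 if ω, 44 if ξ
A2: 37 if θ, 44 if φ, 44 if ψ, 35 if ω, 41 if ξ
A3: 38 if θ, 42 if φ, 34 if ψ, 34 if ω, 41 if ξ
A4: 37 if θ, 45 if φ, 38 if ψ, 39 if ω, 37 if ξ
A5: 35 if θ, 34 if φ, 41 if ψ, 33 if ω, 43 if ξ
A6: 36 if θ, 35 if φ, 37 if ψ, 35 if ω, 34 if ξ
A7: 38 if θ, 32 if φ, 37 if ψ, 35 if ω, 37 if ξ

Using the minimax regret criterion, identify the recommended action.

A2

Column bests: θ=38, φ=45, ψ=44, ω=39, ξ=44.
A1 regrets: 2, 7, 2, 3, 0 → max 7
A2 regrets: 1, 1, 0, 4, 3 → max 4
A3 regrets: 0, 3, 10, 5, 3 → max 10
A4 regrets: 1, 0, 6, 0, 7 → max 7
A5 regrets: 3, 11, 3, 6, 1 → max 11
A6 regrets: 2, 10, 7, 4, 10 → max 10
A7 regrets: 0, 13, 7, 4, 7 → max 13
Smallest max regret = 4 → A2.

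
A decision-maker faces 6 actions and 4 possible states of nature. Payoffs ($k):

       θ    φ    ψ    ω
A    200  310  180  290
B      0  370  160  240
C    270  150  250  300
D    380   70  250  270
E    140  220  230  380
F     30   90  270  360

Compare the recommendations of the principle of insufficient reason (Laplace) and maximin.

laplace → A; maximin → A (agree)

Row averages: A=245, B=192.5, C=242.5, D=242.5, E=242.5, F=187.5
Highest average = 245 → A.
Row minima: A=180, B=0, C=150, D=70, E=140, F=30
Best worst-case = 180 → A.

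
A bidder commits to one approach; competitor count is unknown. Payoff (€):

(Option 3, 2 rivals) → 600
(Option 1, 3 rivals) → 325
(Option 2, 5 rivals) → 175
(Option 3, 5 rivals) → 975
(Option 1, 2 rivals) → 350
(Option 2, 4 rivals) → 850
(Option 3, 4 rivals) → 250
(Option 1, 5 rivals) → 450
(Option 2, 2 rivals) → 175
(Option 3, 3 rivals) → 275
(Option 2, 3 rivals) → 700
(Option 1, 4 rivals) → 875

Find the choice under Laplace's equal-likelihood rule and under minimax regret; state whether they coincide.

laplace → Option 3; minimax regret → Option 1 (disagree)

Row averages: Option 1=500, Option 2=475, Option 3=525
Highest average = 525 → Option 3.
Column bests: 2 rivals=600, 3 rivals=700, 4 rivals=875, 5 rivals=975.
Option 1 regrets: 250, 375, 0, 525 → max 525
Option 2 regrets: 425, 0, 25, 800 → max 800
Option 3 regrets: 0, 425, 625, 0 → max 625
Smallest max regret = 525 → Option 1.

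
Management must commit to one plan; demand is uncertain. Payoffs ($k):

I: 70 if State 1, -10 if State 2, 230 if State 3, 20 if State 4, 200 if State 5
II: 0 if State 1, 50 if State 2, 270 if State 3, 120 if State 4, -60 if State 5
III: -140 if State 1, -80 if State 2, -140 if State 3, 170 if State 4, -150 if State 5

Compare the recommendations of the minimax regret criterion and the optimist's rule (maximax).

minimax regret → I; maximax → II (disagree)

Column bests: State 1=70, State 2=50, State 3=270, State 4=170, State 5=200.
I regrets: 0, 60, 40, 150, 0 → max 150
II regrets: 70, 0, 0, 50, 260 → max 260
III regrets: 210, 130, 410, 0, 350 → max 410
Smallest max regret = 150 → I.
Row maxima: I=230, II=270, III=170
Best best-case = 270 → II.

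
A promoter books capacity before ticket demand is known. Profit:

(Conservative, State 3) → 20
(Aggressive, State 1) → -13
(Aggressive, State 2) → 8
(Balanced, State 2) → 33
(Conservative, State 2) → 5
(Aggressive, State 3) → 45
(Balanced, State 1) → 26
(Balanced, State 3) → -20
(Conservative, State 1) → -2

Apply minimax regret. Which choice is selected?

Conservative

Column bests: State 1=26, State 2=33, State 3=45.
Conservative regrets: 28, 28, 25 → max 28
Balanced regrets: 0, 0, 65 → max 65
Aggressive regrets: 39, 25, 0 → max 39
Smallest max regret = 28 → Conservative.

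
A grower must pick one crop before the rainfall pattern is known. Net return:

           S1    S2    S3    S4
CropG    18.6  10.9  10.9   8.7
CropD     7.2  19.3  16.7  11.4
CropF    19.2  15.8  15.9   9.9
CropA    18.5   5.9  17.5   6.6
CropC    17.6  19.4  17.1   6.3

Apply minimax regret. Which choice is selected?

CropF

Column bests: S1=19.2, S2=19.4, S3=17.5, S4=11.4.
CropG regrets: 0.6, 8.5, 6.6, 2.7 → max 8.5
CropD regrets: 12.0, 0.1, 0.8, 0.0 → max 12.0
CropF regrets: 0.0, 3.6, 1.6, 1.5 → max 3.6
CropA regrets: 0.7, 13.5, 0.0, 4.8 → max 13.5
CropC regrets: 1.6, 0.0, 0.4, 5.1 → max 5.1
Smallest max regret = 3.6 → CropF.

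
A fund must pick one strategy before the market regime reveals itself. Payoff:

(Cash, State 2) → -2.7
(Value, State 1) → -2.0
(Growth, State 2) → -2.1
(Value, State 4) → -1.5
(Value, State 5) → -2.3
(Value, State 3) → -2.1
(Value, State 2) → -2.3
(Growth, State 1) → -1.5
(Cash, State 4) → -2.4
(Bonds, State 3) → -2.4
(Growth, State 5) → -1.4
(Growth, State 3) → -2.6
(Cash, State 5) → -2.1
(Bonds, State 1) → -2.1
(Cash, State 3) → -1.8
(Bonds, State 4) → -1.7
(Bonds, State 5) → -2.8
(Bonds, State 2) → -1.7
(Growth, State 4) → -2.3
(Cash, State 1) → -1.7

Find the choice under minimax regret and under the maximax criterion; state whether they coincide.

minimax regret → Growth; maximax → Growth (agree)

Column bests: State 1=-1.5, State 2=-1.7, State 3=-1.8, State 4=-1.5, State 5=-1.4.
Bonds regrets: 0.6, 0.0, 0.6, 0.2, 1.4 → max 1.4
Value regrets: 0.5, 0.6, 0.3, 0.0, 0.9 → max 0.9
Cash regrets: 0.2, 1.0, 0.0, 0.9, 0.7 → max 1.0
Growth regrets: 0.0, 0.4, 0.8, 0.8, 0.0 → max 0.8
Smallest max regret = 0.8 → Growth.
Row maxima: Bonds=-1.7, Value=-1.5, Cash=-1.7, Growth=-1.4
Best best-case = -1.4 → Growth.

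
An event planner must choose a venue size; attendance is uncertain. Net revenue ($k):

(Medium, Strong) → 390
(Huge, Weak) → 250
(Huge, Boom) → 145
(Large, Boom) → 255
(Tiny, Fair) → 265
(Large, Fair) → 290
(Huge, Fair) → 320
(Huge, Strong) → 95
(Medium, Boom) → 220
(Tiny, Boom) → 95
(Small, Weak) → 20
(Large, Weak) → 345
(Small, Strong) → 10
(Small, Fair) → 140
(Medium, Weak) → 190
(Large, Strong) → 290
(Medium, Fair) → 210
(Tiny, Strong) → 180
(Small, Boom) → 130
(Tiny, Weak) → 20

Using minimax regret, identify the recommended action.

Large

Column bests: Weak=345, Fair=320, Strong=390, Boom=255.
Tiny regrets: 325, 55, 210, 160 → max 325
Small regrets: 325, 180, 380, 125 → max 380
Medium regrets: 155, 110, 0, 35 → max 155
Large regrets: 0, 30, 100, 0 → max 100
Huge regrets: 95, 0, 295, 110 → max 295
Smallest max regret = 100 → Large.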